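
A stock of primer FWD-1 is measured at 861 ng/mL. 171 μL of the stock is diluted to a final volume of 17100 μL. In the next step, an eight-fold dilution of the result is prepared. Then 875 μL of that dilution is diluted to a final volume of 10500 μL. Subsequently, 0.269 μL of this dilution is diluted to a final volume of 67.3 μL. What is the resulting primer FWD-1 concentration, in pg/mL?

0.358 pg/mL

Overall dilution factor = 100 × 8 × 12 × 250.2 = 2.40 × 10⁶.
861 ng/mL / 2.40 × 10⁶ = 3.58 × 10⁻⁴ ng/mL = 0.358 pg/mL.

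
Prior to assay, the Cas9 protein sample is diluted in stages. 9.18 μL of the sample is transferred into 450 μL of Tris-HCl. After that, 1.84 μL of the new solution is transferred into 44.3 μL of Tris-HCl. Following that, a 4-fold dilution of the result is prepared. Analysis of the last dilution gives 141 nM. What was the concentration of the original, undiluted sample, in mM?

Overall dilution factor = 50.02 × 25.08 × 4 = 5017.
Original = 141 nM × 5017 = 7.07 × 10⁵ nM = 0.707 mM.

0.707 mM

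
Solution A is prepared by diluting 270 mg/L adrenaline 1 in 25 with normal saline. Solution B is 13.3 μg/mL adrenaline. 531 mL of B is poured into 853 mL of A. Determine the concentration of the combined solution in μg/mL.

C_A = 270 mg/L / 25 = 10.8 mg/L.
C_B = 13.3 μg/mL = 13.3 mg/L.
C_mix = (C_A·V_A + C_B·V_B)/(V_A + V_B) = (10.8×853 + 13.3×531) / 1384 = 11.8 mg/L = 11.8 μg/mL.

11.8 μg/mL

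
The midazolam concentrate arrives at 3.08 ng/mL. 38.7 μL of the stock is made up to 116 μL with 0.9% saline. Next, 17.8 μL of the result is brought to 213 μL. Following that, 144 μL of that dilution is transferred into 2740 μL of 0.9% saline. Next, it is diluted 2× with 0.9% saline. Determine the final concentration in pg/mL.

Overall dilution factor = 2.997 × 11.97 × 20.03 × 2 = 1437.
3.08 ng/mL / 1437 = 2.14 × 10⁻³ ng/mL = 2.14 pg/mL.

2.14 pg/mL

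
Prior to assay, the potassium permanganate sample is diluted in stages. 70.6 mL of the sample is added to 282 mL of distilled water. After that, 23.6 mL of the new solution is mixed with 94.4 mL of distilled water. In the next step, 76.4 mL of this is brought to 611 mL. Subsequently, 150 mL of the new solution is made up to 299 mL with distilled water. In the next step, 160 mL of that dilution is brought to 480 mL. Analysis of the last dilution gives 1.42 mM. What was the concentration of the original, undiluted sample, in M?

1.70 M

Overall dilution factor = 4.994 × 5 × 7.997 × 1.993 × 3 = 1194.
Original = 1.42 mM × 1194 = 1696 mM = 1.70 M.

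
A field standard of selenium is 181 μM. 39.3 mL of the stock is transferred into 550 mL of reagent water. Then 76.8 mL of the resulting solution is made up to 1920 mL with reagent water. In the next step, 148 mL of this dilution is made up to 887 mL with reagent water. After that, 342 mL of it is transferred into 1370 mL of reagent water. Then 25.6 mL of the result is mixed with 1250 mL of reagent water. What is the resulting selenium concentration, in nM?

Overall dilution factor = 14.99 × 25 × 5.993 × 5.006 × 49.83 = 5.60 × 10⁵.
181 μM / 5.60 × 10⁵ = 3.23 × 10⁻⁴ μM = 0.323 nM.

0.323 nM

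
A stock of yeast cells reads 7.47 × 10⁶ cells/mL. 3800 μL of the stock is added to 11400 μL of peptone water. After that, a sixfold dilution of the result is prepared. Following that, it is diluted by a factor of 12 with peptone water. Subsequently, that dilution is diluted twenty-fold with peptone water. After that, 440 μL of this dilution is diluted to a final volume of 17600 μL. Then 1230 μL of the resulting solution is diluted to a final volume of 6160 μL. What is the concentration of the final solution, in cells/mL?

Overall dilution factor = 4 × 6 × 12 × 20 × 40 × 5.008 = 1.15 × 10⁶.
7.47 × 10⁶ cells/mL / 1.15 × 10⁶ = 6.47 cells/mL.

6.47 cells/mL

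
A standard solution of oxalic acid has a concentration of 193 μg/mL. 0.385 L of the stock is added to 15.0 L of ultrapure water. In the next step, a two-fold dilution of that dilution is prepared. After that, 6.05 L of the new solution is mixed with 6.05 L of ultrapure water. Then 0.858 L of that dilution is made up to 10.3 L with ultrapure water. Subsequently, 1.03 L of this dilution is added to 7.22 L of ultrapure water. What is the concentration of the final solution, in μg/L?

Overall dilution factor = 39.96 × 2 × 2 × 12.00 × 8.010 = 1.54 × 10⁴.
193 μg/mL / 1.54 × 10⁴ = 0.0126 μg/mL = 12.6 μg/L.

12.6 μg/L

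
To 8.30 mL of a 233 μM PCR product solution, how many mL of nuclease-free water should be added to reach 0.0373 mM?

0.0373 mM = 37.3 μM.
V₂ = C₁V₁/C₂ = 233 × 8.30 / 37.3 = 51.8 mL.
Diluent to add = V₂ − V₁ = 51.8 − 8.30 = 43.5 mL.

43.5 mL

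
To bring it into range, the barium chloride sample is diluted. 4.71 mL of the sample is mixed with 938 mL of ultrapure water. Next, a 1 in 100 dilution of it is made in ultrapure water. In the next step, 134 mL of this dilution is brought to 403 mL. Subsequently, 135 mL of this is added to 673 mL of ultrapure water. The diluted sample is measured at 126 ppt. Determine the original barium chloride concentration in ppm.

Overall dilution factor = 200.2 × 100 × 3.007 × 5.985 = 3.60 × 10⁵.
Original = 126 ppt × 3.60 × 10⁵ = 4.54 × 10⁷ ppt = 45.4 ppm.

45.4 ppm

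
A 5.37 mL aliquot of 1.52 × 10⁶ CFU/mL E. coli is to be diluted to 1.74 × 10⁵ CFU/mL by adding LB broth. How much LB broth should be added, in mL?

V₂ = C₁V₁/C₂ = 1.52 × 10⁶ × 5.37 / 1.74 × 10⁵ = 46.9 mL.
Diluent to add = V₂ − V₁ = 46.9 − 5.37 = 41.5 mL.

41.5 mL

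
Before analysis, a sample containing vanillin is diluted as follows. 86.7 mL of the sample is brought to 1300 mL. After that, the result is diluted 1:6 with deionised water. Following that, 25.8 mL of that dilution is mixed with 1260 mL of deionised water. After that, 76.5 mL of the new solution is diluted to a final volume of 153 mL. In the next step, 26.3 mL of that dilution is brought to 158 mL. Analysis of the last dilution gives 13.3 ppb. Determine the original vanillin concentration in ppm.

Overall dilution factor = 14.99 × 6 × 49.84 × 2 × 6.008 = 5.39 × 10⁴.
Original = 13.3 ppb × 5.39 × 10⁴ = 7.16 × 10⁵ ppb = 716 ppm.

716 ppm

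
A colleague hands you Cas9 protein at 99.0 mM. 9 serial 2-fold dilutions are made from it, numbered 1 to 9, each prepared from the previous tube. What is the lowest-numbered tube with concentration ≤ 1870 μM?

Tube n has concentration 99.0 mM / 2ⁿ.
Need 2ⁿ ≥ 99.0 mM / 1870 μM = 52.9, so n ≥ 5.73.
First such tube: n = 6.

tube 6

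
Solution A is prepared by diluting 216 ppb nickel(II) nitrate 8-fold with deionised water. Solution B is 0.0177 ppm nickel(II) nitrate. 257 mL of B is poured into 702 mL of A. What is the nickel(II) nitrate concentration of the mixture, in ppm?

C_A = 216 ppb / 8 = 27.0 ppb.
C_B = 0.0177 ppm = 17.7 ppb.
C_mix = (C_A·V_A + C_B·V_B)/(V_A + V_B) = (27.0×702 + 17.7×257) / 959.0 = 24.5 ppb = 0.0245 ppm.

0.0245 ppm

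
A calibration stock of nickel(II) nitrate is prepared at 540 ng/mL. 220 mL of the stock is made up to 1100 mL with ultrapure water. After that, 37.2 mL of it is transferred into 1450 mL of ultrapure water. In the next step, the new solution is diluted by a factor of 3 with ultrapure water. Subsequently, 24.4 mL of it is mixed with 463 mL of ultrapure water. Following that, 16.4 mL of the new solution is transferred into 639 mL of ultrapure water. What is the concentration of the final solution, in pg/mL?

Overall dilution factor = 5 × 39.98 × 3 × 19.98 × 39.96 = 4.79 × 10⁵.
540 ng/mL / 4.79 × 10⁵ = 1.13 × 10⁻³ ng/mL = 1.13 pg/mL.

1.13 pg/mL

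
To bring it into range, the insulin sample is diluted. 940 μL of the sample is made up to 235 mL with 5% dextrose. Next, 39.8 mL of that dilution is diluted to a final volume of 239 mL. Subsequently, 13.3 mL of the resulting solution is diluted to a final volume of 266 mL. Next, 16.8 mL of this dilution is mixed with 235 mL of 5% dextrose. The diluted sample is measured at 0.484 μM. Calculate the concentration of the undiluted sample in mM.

Overall dilution factor = 250 × 6.005 × 20 × 14.99 = 4.50 × 10⁵.
Original = 0.484 μM × 4.50 × 10⁵ = 2.18 × 10⁵ μM = 218 mM.

218 mM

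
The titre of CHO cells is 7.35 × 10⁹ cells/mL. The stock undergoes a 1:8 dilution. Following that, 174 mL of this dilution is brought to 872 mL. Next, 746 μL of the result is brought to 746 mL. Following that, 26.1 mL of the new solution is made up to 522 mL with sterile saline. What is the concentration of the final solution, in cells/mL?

Overall dilution factor = 8 × 5.011 × 1000 × 20 = 8.02 × 10⁵.
7.35 × 10⁹ cells/mL / 8.02 × 10⁵ = 9170 cells/mL.

9170 cells/mL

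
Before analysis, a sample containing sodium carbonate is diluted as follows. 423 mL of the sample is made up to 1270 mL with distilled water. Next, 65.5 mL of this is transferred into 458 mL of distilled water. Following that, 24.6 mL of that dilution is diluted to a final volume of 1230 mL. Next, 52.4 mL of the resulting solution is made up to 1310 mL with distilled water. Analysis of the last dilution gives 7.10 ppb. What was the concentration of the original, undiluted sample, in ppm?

Overall dilution factor = 3.002 × 7.992 × 50 × 25 = 3.00 × 10⁴.
Original = 7.10 ppb × 3.00 × 10⁴ = 2.13 × 10⁵ ppb = 213 ppm.

213 ppm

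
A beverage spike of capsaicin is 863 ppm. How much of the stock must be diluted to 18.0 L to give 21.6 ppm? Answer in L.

V₁ = C₂V₂/C₁ = 21.6 × 18.0 / 863 = 0.451 L.

0.451 L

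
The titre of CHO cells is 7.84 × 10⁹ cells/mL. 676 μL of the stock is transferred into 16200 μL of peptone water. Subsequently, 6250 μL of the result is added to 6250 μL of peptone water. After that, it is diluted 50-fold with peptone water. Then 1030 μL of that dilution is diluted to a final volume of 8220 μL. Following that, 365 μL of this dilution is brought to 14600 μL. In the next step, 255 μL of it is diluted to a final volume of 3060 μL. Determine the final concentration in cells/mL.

820 cells/mL

Overall dilution factor = 24.96 × 2 × 50 × 7.981 × 40 × 12 = 9.56 × 10⁶.
7.84 × 10⁹ cells/mL / 9.56 × 10⁶ = 820 cells/mL.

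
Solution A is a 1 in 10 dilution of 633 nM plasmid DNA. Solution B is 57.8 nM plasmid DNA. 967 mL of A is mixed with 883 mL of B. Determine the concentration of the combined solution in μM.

0.0607 μM

C_A = 633 nM / 10 = 63.3 nM.
C_mix = (C_A·V_A + C_B·V_B)/(V_A + V_B) = (63.3×967 + 57.8×883) / 1850 = 60.7 nM = 0.0607 μM.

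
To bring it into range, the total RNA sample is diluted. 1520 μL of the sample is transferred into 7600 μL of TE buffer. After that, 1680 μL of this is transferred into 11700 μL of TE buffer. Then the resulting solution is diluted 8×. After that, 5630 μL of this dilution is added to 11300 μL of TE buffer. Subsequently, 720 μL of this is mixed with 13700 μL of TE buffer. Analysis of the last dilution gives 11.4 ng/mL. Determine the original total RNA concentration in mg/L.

Overall dilution factor = 6 × 7.964 × 8 × 3.007 × 20.03 = 2.30 × 10⁴.
Original = 11.4 ng/mL × 2.30 × 10⁴ = 2.62 × 10⁵ ng/mL = 262 mg/L.

262 mg/L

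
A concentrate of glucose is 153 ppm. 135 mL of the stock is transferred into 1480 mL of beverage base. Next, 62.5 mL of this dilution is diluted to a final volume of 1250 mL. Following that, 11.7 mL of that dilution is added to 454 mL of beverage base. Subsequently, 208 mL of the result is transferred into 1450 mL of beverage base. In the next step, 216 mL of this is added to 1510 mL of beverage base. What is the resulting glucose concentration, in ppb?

0.252 ppb

Overall dilution factor = 11.96 × 20 × 39.80 × 7.971 × 7.991 = 6.07 × 10⁵.
153 ppm / 6.07 × 10⁵ = 2.52 × 10⁻⁴ ppm = 0.252 ppb.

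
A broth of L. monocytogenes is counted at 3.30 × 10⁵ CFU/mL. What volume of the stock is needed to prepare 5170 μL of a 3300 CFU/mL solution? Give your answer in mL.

0.0517 mL

V₁ = C₂V₂/C₁ = 3300 × 5170 / 3.30 × 10⁵ = 51.7 μL = 0.0517 mL.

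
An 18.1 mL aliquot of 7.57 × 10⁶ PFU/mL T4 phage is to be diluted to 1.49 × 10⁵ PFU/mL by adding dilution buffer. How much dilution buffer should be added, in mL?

V₂ = C₁V₁/C₂ = 7.57 × 10⁶ × 18.1 / 1.49 × 10⁵ = 920 mL.
Diluent to add = V₂ − V₁ = 920 − 18.1 = 901 mL.

901 mL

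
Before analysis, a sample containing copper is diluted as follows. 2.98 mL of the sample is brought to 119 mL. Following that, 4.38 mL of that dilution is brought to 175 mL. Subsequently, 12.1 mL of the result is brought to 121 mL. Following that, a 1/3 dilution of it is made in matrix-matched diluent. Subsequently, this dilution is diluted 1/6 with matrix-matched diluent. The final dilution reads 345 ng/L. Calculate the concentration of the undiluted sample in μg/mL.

Overall dilution factor = 39.93 × 39.95 × 10 × 3 × 6 = 2.87 × 10⁵.
Original = 345 ng/L × 2.87 × 10⁵ = 9.91 × 10⁷ ng/L = 99.1 μg/mL.

99.1 μg/mL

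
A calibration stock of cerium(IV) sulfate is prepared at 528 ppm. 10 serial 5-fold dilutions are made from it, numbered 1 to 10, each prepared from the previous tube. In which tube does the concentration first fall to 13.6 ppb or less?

Tube n has concentration 528 ppm / 5ⁿ.
Need 5ⁿ ≥ 528 ppm / 13.6 ppb = 3.88 × 10⁴, so n ≥ 6.57.
First such tube: n = 7.

tube 7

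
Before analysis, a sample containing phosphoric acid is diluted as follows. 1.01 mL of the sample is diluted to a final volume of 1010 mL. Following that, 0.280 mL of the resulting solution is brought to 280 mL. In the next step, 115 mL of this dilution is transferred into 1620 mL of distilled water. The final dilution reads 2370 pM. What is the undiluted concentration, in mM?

35.8 mM

Overall dilution factor = 1000 × 1000 × 15.09 = 1.51 × 10⁷.
Original = 2370 pM × 1.51 × 10⁷ = 3.58 × 10¹⁰ pM = 35.8 mM.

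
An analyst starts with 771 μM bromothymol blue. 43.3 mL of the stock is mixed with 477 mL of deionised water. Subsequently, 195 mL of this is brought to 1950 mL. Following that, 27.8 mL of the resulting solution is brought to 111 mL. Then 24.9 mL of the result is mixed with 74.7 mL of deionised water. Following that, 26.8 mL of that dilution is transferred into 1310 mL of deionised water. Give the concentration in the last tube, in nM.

8.05 nM

Overall dilution factor = 12.02 × 10 × 3.993 × 4 × 49.88 = 9.57 × 10⁴.
771 μM / 9.57 × 10⁴ = 8.05 × 10⁻³ μM = 8.05 nM.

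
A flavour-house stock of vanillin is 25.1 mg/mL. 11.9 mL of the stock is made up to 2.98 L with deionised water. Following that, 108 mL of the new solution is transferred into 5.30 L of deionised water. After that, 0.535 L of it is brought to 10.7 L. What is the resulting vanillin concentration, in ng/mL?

100 ng/mL

Overall dilution factor = 250.4 × 50.07 × 20 = 2.51 × 10⁵.
25.1 mg/mL / 2.51 × 10⁵ = 1.00 × 10⁻⁴ mg/mL = 100 ng/mL.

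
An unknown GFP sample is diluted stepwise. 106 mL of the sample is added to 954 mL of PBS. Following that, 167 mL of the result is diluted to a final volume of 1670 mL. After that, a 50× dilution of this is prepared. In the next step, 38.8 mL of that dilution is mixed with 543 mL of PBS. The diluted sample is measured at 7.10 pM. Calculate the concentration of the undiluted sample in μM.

0.532 μM

Overall dilution factor = 10 × 10 × 50 × 14.99 = 7.50 × 10⁴.
Original = 7.10 pM × 7.50 × 10⁴ = 5.32 × 10⁵ pM = 0.532 μM.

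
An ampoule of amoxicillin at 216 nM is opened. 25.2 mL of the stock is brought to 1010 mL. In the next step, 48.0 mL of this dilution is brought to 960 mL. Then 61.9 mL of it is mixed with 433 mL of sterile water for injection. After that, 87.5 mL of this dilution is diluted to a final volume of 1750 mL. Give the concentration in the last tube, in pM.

1.69 pM

Overall dilution factor = 40.08 × 20 × 7.995 × 20 = 1.28 × 10⁵.
216 nM / 1.28 × 10⁵ = 1.69 × 10⁻³ nM = 1.69 pM.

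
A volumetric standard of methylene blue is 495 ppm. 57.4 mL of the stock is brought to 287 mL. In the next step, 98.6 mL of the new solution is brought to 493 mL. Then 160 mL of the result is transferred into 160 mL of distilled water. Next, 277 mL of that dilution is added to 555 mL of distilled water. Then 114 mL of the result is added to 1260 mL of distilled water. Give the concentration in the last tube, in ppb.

Overall dilution factor = 5 × 5 × 2 × 3.004 × 12.05 = 1810.
495 ppm / 1810 = 0.273 ppm = 273 ppb.

273 ppb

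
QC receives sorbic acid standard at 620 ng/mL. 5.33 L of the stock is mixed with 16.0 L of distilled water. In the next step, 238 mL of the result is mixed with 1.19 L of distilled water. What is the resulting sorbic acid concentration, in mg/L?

0.0258 mg/L

Overall dilution factor = 4.002 × 6 = 24.0.
620 ng/mL / 24.0 = 25.8 ng/mL = 0.0258 mg/L.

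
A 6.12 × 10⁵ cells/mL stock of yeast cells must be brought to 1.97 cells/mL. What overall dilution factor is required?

Factor = C₀/C_target = 6.12 × 10⁵ cells/mL / 1.97 cells/mL = 3.11 × 10⁵.

3.11 × 10⁵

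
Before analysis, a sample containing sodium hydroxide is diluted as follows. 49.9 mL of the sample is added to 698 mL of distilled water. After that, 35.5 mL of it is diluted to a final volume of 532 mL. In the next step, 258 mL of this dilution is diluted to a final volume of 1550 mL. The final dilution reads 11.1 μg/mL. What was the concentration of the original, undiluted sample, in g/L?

Overall dilution factor = 14.99 × 14.99 × 6.008 = 1349.
Original = 11.1 μg/mL × 1349 = 1.50 × 10⁴ μg/mL = 15.0 g/L.

15.0 g/L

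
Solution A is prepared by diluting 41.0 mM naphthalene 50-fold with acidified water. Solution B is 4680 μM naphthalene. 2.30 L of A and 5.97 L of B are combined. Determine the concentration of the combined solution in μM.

C_A = 41.0 mM / 50 = 0.820 mM.
C_B = 4680 μM = 4.68 mM.
C_mix = (C_A·V_A + C_B·V_B)/(V_A + V_B) = (0.820×2.30 + 4.68×5.97) / 8.270 = 3.61 mM = 3610 μM.

3610 μM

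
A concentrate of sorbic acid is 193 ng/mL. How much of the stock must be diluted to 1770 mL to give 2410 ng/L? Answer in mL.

2410 ng/L = 2.41 ng/mL.
V₁ = C₂V₂/C₁ = 2.41 × 1770 / 193 = 22.1 mL.

22.1 mL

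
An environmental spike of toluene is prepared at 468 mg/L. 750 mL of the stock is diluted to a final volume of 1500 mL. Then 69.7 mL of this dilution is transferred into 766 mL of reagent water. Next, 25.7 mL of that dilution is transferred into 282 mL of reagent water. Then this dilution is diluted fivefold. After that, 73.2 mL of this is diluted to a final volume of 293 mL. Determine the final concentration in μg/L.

Overall dilution factor = 2 × 11.99 × 11.97 × 5 × 4.003 = 5746.
468 mg/L / 5746 = 0.0814 mg/L = 81.4 μg/L.

81.4 μg/L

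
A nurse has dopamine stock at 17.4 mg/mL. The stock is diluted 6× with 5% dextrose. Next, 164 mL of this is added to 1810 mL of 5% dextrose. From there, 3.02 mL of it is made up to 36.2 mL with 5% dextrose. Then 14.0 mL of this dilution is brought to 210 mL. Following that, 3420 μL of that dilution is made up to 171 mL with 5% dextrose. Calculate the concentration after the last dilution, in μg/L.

Overall dilution factor = 6 × 12.04 × 11.99 × 15 × 50 = 6.49 × 10⁵.
17.4 mg/mL / 6.49 × 10⁵ = 2.68 × 10⁻⁵ mg/mL = 26.8 μg/L.

26.8 μg/L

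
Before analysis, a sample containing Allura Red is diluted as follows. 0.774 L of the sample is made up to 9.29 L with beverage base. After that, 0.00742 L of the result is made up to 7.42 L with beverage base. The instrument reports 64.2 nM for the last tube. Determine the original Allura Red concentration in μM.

Overall dilution factor = 12.00 × 1000 = 1.20 × 10⁴.
Original = 64.2 nM × 1.20 × 10⁴ = 7.71 × 10⁵ nM = 771 μM.

771 μM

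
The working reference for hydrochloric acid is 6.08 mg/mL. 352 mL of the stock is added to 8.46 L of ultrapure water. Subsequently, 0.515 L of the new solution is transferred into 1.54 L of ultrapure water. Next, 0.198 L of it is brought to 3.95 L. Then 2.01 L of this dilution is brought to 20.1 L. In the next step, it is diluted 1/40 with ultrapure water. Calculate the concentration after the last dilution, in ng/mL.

Overall dilution factor = 25.03 × 3.990 × 19.95 × 10 × 40 = 7.97 × 10⁵.
6.08 mg/mL / 7.97 × 10⁵ = 7.63 × 10⁻⁶ mg/mL = 7.63 ng/mL.

7.63 ng/mL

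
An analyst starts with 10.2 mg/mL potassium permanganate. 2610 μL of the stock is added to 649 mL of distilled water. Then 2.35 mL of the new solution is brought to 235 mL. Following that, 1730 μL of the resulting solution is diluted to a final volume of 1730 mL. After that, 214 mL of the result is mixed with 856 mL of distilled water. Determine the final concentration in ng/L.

Overall dilution factor = 249.7 × 100 × 1000 × 5 = 1.25 × 10⁸.
10.2 mg/mL / 1.25 × 10⁸ = 8.17 × 10⁻⁸ mg/mL = 81.7 ng/L.

81.7 ng/L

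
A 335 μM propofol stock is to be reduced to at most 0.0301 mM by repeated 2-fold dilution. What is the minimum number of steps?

4

Need 2ⁿ ≥ 11.1, so n ≥ log(11.1)/log(2) = 3.48.
Minimum whole steps: n = 4.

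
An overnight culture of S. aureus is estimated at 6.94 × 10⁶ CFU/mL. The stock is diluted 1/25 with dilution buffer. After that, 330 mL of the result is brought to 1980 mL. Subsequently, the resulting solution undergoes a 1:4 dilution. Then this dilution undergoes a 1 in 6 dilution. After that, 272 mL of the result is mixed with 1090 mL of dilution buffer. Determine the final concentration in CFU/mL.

385 CFU/mL

Overall dilution factor = 25 × 6 × 4 × 6 × 5.007 = 1.80 × 10⁴.
6.94 × 10⁶ CFU/mL / 1.80 × 10⁴ = 385 CFU/mL.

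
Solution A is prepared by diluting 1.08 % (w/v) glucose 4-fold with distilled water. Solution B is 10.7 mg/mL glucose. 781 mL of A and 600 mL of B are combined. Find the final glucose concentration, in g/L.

6.18 g/L

C_A = 1.08 % (w/v) / 4 = 0.270 % (w/v).
C_B = 10.7 mg/mL = 1.07 % (w/v).
C_mix = (C_A·V_A + C_B·V_B)/(V_A + V_B) = (0.270×781 + 1.07×600) / 1381 = 0.618 % (w/v) = 6.18 g/L.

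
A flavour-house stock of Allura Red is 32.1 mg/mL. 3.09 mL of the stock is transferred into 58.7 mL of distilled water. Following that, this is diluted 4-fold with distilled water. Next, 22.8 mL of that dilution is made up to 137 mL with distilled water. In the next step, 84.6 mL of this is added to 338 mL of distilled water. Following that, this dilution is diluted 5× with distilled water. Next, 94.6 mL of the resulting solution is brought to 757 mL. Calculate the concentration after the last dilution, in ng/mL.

334 ng/mL

Overall dilution factor = 20.00 × 4 × 6.009 × 4.995 × 5 × 8.002 = 9.61 × 10⁴.
32.1 mg/mL / 9.61 × 10⁴ = 3.34 × 10⁻⁴ mg/mL = 334 ng/mL.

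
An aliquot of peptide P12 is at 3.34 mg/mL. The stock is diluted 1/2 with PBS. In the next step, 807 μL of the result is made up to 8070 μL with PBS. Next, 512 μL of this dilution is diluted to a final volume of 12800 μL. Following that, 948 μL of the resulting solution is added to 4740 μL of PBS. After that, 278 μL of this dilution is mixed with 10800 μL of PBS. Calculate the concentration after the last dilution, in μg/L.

Overall dilution factor = 2 × 10 × 25 × 6 × 39.85 = 1.20 × 10⁵.
3.34 mg/mL / 1.20 × 10⁵ = 2.79 × 10⁻⁵ mg/mL = 27.9 μg/L.

27.9 μg/L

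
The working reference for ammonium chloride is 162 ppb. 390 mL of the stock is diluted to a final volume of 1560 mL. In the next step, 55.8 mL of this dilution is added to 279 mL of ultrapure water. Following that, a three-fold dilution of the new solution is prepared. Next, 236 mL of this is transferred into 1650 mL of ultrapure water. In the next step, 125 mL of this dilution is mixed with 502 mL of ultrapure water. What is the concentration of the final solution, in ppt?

Overall dilution factor = 4 × 6 × 3 × 7.992 × 5.016 = 2886.
162 ppb / 2886 = 0.0561 ppb = 56.1 ppt.

56.1 ppt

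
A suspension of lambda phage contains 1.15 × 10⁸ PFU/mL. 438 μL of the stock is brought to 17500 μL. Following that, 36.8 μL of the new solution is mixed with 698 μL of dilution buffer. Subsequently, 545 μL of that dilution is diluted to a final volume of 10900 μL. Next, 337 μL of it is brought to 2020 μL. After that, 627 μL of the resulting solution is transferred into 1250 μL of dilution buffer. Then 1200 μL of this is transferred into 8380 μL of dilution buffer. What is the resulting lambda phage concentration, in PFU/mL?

50.3 PFU/mL

Overall dilution factor = 39.95 × 19.97 × 20 × 5.994 × 2.994 × 7.983 = 2.29 × 10⁶.
1.15 × 10⁸ PFU/mL / 2.29 × 10⁶ = 50.3 PFU/mL.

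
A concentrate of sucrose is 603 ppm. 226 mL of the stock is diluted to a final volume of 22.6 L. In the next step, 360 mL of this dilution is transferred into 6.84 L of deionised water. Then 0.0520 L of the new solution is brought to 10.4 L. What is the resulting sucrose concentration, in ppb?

1.51 ppb

Overall dilution factor = 100 × 20 × 200 = 4.00 × 10⁵.
603 ppm / 4.00 × 10⁵ = 1.51 × 10⁻³ ppm = 1.51 ppb.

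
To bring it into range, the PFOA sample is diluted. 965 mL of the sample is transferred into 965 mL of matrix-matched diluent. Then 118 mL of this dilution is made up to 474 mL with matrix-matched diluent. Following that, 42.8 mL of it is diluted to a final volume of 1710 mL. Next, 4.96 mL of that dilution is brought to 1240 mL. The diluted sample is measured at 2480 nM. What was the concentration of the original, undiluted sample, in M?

Overall dilution factor = 2 × 4.017 × 39.95 × 250 = 8.02 × 10⁴.
Original = 2480 nM × 8.02 × 10⁴ = 1.99 × 10⁸ nM = 0.199 M.

0.199 M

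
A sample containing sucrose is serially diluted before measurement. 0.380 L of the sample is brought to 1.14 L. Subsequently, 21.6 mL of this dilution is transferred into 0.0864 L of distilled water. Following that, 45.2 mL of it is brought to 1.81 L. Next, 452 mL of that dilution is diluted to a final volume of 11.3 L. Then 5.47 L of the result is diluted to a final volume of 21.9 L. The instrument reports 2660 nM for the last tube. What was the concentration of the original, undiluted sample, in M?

0.160 M

Overall dilution factor = 3 × 5 × 40.04 × 25 × 4.004 = 6.01 × 10⁴.
Original = 2660 nM × 6.01 × 10⁴ = 1.60 × 10⁸ nM = 0.160 M.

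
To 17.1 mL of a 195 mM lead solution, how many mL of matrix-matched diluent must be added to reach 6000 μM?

539 mL

6000 μM = 6.00 mM.
V₂ = C₁V₁/C₂ = 195 × 17.1 / 6.00 = 556 mL.
Diluent to add = V₂ − V₁ = 556 − 17.1 = 539 mL.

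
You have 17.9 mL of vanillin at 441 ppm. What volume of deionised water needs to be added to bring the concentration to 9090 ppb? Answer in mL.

851 mL

9090 ppb = 9.09 ppm.
V₂ = C₁V₁/C₂ = 441 × 17.9 / 9.09 = 868 mL.
Diluent to add = V₂ − V₁ = 868 − 17.9 = 851 mL.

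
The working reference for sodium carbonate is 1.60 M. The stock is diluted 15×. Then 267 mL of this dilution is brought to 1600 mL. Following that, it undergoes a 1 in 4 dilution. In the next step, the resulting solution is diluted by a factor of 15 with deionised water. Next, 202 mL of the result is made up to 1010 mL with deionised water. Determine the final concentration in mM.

Overall dilution factor = 15 × 5.993 × 4 × 15 × 5 = 2.70 × 10⁴.
1.60 M / 2.70 × 10⁴ = 5.93 × 10⁻⁵ M = 0.0593 mM.

0.0593 mM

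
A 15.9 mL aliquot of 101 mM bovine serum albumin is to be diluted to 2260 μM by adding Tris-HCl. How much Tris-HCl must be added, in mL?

2260 μM = 2.26 mM.
V₂ = C₁V₁/C₂ = 101 × 15.9 / 2.26 = 711 mL.
Diluent to add = V₂ − V₁ = 711 − 15.9 = 695 mL.

695 mL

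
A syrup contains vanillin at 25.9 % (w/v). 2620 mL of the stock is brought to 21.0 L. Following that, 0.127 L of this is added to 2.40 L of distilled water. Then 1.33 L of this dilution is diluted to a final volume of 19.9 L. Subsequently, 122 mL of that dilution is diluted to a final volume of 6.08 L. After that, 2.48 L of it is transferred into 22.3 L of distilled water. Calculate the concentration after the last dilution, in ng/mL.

218 ng/mL

Overall dilution factor = 8.015 × 19.90 × 14.96 × 49.84 × 9.992 = 1.19 × 10⁶.
25.9 % (w/v) / 1.19 × 10⁶ = 2.18 × 10⁻⁵ % (w/v) = 218 ng/mL.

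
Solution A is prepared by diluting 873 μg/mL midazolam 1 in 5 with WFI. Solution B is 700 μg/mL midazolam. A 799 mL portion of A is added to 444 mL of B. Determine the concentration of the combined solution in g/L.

0.362 g/L

C_A = 873 μg/mL / 5 = 175 μg/mL.
C_mix = (C_A·V_A + C_B·V_B)/(V_A + V_B) = (175×799 + 700×444) / 1243 = 362 μg/mL = 0.362 g/L.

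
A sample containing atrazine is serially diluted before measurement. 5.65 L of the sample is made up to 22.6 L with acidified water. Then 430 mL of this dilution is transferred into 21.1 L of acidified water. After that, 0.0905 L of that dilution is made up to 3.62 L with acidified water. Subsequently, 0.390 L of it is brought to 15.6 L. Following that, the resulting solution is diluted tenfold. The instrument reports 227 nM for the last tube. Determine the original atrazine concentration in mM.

727 mM

Overall dilution factor = 4 × 50.07 × 40 × 40 × 10 = 3.20 × 10⁶.
Original = 227 nM × 3.20 × 10⁶ = 7.27 × 10⁸ nM = 727 mM.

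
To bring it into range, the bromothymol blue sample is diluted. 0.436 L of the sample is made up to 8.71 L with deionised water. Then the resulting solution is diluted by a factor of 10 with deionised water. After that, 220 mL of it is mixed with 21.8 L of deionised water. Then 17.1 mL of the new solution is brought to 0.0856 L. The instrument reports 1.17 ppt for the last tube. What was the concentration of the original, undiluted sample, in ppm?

0.117 ppm

Overall dilution factor = 19.98 × 10 × 100.1 × 5.006 = 1.00 × 10⁵.
Original = 1.17 ppt × 1.00 × 10⁵ = 1.17 × 10⁵ ppt = 0.117 ppm.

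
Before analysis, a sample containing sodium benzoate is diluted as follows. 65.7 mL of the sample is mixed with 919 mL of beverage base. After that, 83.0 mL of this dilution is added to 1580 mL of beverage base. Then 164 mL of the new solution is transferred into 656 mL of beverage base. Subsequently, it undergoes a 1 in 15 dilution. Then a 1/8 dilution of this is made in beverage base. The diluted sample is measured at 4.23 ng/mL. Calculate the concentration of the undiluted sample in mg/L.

Overall dilution factor = 14.99 × 20.04 × 5 × 15 × 8 = 1.80 × 10⁵.
Original = 4.23 ng/mL × 1.80 × 10⁵ = 7.62 × 10⁵ ng/mL = 762 mg/L.

762 mg/L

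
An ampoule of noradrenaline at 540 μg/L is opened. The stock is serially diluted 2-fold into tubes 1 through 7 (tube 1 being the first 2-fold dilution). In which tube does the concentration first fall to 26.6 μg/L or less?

tube 5

Tube n has concentration 540 μg/L / 2ⁿ.
Need 2ⁿ ≥ 540 μg/L / 26.6 μg/L = 20.3, so n ≥ 4.34.
First such tube: n = 5.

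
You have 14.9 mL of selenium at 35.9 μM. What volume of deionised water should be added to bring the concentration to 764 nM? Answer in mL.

685 mL

764 nM = 0.764 μM.
V₂ = C₁V₁/C₂ = 35.9 × 14.9 / 0.764 = 700 mL.
Diluent to add = V₂ − V₁ = 700 − 14.9 = 685 mL.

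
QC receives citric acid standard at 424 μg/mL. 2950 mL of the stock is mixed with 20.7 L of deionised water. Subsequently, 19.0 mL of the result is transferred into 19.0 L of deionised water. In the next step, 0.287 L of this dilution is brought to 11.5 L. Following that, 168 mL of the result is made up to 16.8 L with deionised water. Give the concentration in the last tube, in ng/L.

Overall dilution factor = 8.017 × 1001 × 40.07 × 100 = 3.22 × 10⁷.
424 μg/mL / 3.22 × 10⁷ = 1.32 × 10⁻⁵ μg/mL = 13.2 ng/L.

13.2 ng/L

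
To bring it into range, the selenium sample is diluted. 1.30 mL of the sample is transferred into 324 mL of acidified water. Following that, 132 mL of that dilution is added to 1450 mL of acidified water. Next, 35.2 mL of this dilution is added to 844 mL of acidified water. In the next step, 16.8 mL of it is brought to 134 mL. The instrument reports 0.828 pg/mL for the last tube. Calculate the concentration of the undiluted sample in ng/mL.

495 ng/mL

Overall dilution factor = 250.2 × 11.98 × 24.98 × 7.976 = 5.97 × 10⁵.
Original = 0.828 pg/mL × 5.97 × 10⁵ = 4.95 × 10⁵ pg/mL = 495 ng/mL.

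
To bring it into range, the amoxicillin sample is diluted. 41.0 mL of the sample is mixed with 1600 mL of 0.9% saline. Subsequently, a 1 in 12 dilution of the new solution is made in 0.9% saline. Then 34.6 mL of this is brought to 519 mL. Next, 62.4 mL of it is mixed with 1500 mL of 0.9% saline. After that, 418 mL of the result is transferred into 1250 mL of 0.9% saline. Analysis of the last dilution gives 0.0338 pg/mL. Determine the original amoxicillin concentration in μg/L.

24.3 μg/L

Overall dilution factor = 40.02 × 12 × 15 × 25.04 × 3.990 = 7.20 × 10⁵.
Original = 0.0338 pg/mL × 7.20 × 10⁵ = 2.43 × 10⁴ pg/mL = 24.3 μg/L.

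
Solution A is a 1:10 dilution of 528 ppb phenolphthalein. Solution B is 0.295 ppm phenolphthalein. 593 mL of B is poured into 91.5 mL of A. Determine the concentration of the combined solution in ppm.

C_A = 528 ppb / 10 = 52.8 ppb.
C_B = 0.295 ppm = 295 ppb.
C_mix = (C_A·V_A + C_B·V_B)/(V_A + V_B) = (52.8×91.5 + 295×593) / 684.5 = 263 ppb = 0.263 ppm.

0.263 ppm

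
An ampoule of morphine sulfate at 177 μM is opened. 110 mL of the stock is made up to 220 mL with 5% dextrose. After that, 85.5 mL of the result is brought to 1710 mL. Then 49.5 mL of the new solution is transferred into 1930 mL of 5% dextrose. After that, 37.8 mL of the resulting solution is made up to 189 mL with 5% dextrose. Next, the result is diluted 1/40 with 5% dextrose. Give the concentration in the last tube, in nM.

Overall dilution factor = 2 × 20 × 39.99 × 5 × 40 = 3.20 × 10⁵.
177 μM / 3.20 × 10⁵ = 5.53 × 10⁻⁴ μM = 0.553 nM.

0.553 nM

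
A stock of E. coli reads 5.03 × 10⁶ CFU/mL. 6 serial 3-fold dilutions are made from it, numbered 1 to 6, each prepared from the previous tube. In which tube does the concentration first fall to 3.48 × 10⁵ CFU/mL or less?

tube 3

Tube n has concentration 5.03 × 10⁶ CFU/mL / 3ⁿ.
Need 3ⁿ ≥ 5.03 × 10⁶ CFU/mL / 3.48 × 10⁵ CFU/mL = 14.5, so n ≥ 2.43.
First such tube: n = 3.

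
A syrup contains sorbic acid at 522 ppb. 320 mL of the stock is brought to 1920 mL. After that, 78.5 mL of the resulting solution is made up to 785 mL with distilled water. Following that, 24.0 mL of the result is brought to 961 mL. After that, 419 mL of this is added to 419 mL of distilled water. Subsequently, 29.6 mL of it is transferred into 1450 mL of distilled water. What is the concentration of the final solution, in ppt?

2.17 ppt

Overall dilution factor = 6 × 10 × 40.04 × 2 × 49.99 = 2.40 × 10⁵.
522 ppb / 2.40 × 10⁵ = 2.17 × 10⁻³ ppb = 2.17 ppt.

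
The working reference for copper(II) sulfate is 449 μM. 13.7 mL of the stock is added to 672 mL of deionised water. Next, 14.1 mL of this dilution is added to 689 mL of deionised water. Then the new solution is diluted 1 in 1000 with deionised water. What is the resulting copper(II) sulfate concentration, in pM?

Overall dilution factor = 50.05 × 49.87 × 1000 = 2.50 × 10⁶.
449 μM / 2.50 × 10⁶ = 1.80 × 10⁻⁴ μM = 180 pM.

180 pM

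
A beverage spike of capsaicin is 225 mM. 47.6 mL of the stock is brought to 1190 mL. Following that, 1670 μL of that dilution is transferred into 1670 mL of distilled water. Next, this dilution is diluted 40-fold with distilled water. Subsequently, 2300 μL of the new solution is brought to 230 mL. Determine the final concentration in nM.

Overall dilution factor = 25 × 1001 × 40 × 100 = 1.00 × 10⁸.
225 mM / 1.00 × 10⁸ = 2.25 × 10⁻⁶ mM = 2.25 nM.

2.25 nM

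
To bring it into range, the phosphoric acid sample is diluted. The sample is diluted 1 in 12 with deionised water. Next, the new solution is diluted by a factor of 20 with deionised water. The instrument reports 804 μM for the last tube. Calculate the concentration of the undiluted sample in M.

0.193 M

Overall dilution factor = 12 × 20 = 240.
Original = 804 μM × 240 = 1.93 × 10⁵ μM = 0.193 M.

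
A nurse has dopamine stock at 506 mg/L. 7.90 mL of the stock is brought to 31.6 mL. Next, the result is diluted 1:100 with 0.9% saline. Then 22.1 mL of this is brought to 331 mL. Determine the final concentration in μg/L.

Overall dilution factor = 4 × 100 × 14.98 = 5991.
506 mg/L / 5991 = 0.0845 mg/L = 84.5 μg/L.

84.5 μg/L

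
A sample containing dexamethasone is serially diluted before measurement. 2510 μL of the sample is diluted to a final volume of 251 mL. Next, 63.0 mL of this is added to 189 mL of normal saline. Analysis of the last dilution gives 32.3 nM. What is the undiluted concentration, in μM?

Overall dilution factor = 100 × 4 = 400.
Original = 32.3 nM × 400 = 1.29 × 10⁴ nM = 12.9 μM.

12.9 μM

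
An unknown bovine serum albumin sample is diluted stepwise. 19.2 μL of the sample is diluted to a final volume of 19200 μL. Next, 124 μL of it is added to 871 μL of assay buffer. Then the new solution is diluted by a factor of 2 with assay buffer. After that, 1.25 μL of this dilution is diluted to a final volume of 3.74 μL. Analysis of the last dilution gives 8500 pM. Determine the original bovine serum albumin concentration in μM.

Overall dilution factor = 1000 × 8.024 × 2 × 2.992 = 4.80 × 10⁴.
Original = 8500 pM × 4.80 × 10⁴ = 4.08 × 10⁸ pM = 408 μM.

408 μM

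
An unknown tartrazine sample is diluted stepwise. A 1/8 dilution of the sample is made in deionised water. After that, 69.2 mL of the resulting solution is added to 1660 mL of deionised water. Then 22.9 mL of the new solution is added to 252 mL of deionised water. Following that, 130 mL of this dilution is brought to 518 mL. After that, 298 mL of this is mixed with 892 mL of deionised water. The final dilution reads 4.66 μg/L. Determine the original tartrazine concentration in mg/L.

Overall dilution factor = 8 × 24.99 × 12.00 × 3.985 × 3.993 = 3.82 × 10⁴.
Original = 4.66 μg/L × 3.82 × 10⁴ = 1.78 × 10⁵ μg/L = 178 mg/L.

178 mg/L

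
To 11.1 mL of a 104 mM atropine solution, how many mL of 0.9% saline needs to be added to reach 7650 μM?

7650 μM = 7.65 mM.
V₂ = C₁V₁/C₂ = 104 × 11.1 / 7.65 = 151 mL.
Diluent to add = V₂ − V₁ = 151 − 11.1 = 140 mL.

140 mL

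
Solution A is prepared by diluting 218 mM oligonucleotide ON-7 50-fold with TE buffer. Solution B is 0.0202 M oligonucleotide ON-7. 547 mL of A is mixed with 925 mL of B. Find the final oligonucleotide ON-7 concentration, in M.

C_A = 218 mM / 50 = 4.36 mM.
C_B = 0.0202 M = 20.2 mM.
C_mix = (C_A·V_A + C_B·V_B)/(V_A + V_B) = (4.36×547 + 20.2×925) / 1472 = 14.3 mM = 0.0143 M.

0.0143 M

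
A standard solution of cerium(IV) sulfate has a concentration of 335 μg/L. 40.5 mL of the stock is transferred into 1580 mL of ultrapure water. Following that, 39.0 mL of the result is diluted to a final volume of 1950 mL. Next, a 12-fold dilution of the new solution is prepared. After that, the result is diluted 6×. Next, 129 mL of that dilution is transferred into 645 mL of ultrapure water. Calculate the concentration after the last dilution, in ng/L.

0.388 ng/L

Overall dilution factor = 40.01 × 50 × 12 × 6 × 6 = 8.64 × 10⁵.
335 μg/L / 8.64 × 10⁵ = 3.88 × 10⁻⁴ μg/L = 0.388 ng/L.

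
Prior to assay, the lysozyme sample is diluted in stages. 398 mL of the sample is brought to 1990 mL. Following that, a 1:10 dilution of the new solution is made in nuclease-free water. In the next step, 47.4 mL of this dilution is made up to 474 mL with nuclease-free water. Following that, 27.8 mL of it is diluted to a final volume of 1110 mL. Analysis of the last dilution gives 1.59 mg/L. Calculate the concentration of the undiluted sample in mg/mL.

31.7 mg/mL

Overall dilution factor = 5 × 10 × 10 × 39.93 = 2.00 × 10⁴.
Original = 1.59 mg/L × 2.00 × 10⁴ = 3.17 × 10⁴ mg/L = 31.7 mg/mL.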